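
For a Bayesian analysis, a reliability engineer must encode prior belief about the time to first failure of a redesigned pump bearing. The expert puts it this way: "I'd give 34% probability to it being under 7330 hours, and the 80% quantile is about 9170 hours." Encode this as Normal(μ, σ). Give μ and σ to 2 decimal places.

μ = 7935.17, σ = 1467.21

The p-quantile of Normal(μ,σ) is μ + z_p·σ, with z_{0.34} = -0.4125 and z_{0.8} = 0.8416.
Eliminate σ: μ = (z₂·x₁ − z₁·x₂)/(z₂ − z₁) = (0.8416·7330 − (-0.4125)·9170)/1.254 = 7935.17.
Then σ = (x₂ − x₁)/(z₂ − z₁) = (9170 − 7330)/1.254 = 1467.21.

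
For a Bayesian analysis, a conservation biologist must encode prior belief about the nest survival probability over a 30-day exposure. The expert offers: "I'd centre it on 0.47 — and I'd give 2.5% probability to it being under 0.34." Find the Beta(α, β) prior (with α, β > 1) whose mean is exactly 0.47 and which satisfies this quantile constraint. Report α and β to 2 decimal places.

α ≈ 25.51, β ≈ 28.76

With mean 0.47 fixed, write α = 0.47s, β = 0.53s where s = α+β.
Need P(θ < 0.34) = 0.025 under Beta(0.47s, 0.53s). Normal approximation: (q−m)/√(m(1−m)/s) ≈ z_{0.025} = -1.96, so s ≈ 0.47·0.53·(-1.96)²/(0.34−0.47)² = 56.6.
At s = 56.6: P(θ<0.34) ≈ 0.023. Adjusting to match 0.025 gives s ≈ 54.27.
So α = 0.47·54.27 ≈ 25.51, β = 0.53·54.27 ≈ 28.76.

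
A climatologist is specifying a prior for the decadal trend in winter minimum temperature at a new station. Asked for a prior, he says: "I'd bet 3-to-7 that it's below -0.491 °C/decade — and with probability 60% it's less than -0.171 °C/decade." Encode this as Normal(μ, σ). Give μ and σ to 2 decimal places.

The p-quantile of Normal(μ,σ) is μ + z_p·σ, with z_{0.3} = -0.5244 and z_{0.6} = 0.2533.
Eliminate σ: μ = (z₂·x₁ − z₁·x₂)/(z₂ − z₁) = (0.2533·-0.491 − (-0.5244)·-0.171)/0.7777 = -0.28.
Then σ = (x₂ − x₁)/(z₂ − z₁) = (-0.171 − -0.491)/0.7777 = 0.41.

μ = -0.28, σ = 0.41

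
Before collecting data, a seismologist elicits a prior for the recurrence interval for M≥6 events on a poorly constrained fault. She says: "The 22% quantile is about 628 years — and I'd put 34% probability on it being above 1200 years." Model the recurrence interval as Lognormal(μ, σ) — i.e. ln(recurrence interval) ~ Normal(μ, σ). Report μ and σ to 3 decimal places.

μ ≈ 6.865, σ ≈ 0.547

If T ~ Lognormal(μ,σ) then ln T ~ Normal(μ,σ), so the p-quantile of ln T is μ + z_p·σ.
ln(628) = 6.443 and ln(1200) = 7.09; z_{0.22} = -0.7722, z_{0.66} = 0.4125.
σ = (7.09 − 6.443)/(0.4125 − (-0.7722)) = 0.547.
μ = 6.443 − (-0.7722)·0.547 = 6.865.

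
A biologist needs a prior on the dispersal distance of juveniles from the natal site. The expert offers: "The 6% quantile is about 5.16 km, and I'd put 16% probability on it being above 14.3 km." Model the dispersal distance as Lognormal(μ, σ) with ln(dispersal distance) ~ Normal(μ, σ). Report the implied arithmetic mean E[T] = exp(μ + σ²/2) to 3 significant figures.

E[T] ≈ 10.4 km

If T ~ Lognormal(μ,σ) then ln T ~ Normal(μ,σ), so the p-quantile of ln T is μ + z_p·σ.
ln(5.16) = 1.641 and ln(14.3) = 2.66; z_{0.06} = -1.555, z_{0.84} = 0.9945.
σ = (2.66 − 1.641)/(0.9945 − (-1.555)) = 0.400.
μ = 1.641 − (-1.555)·0.400 = 2.263.
E[T] = exp(μ + σ²/2) = exp(2.263 + 0.0799) = 10.4 km.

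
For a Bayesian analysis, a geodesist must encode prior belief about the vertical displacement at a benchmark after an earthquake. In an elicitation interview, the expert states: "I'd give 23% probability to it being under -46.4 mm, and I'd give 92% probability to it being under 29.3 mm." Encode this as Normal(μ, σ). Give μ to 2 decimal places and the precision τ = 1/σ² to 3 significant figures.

μ = -20.31, τ = 0.000802

For Normal(μ,σ), the p-quantile is μ + z_p·σ. Here z_{0.23} = -0.7388, z_{0.92} = 1.405.
So -46.4 = μ − 0.7388σ and 29.3 = μ + 1.405σ.
Subtracting: σ = (29.3 − -46.4)/(1.405 − (-0.7388)) = 35.31.
Then μ = -46.4 − (-0.7388)·35.31 = -20.31.
Precision τ = 1/σ² = 1/35.31² = 0.000802.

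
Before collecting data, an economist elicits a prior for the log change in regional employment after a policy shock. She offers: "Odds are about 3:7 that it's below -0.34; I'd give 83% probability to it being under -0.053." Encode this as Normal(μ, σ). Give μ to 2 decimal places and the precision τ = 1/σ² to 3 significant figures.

For Normal(μ,σ), the p-quantile is μ + z_p·σ. Here z_{0.3} = -0.5244, z_{0.83} = 0.9542.
So -0.34 = μ − 0.5244σ and -0.053 = μ + 0.9542σ.
Subtracting: σ = (-0.053 − -0.34)/(0.9542 − (-0.5244)) = 0.19.
Then μ = -0.34 − (-0.5244)·0.19 = -0.24.
Precision τ = 1/σ² = 1/0.1941² = 26.5.

μ = -0.24, τ = 26.5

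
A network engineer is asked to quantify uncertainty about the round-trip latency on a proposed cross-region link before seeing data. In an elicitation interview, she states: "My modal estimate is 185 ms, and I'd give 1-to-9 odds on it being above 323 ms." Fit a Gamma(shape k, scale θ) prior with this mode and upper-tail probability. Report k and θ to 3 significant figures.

Gamma(k,θ) with k>1 has mode (k−1)θ, so θ = 185/(k−1).
Need P(X < 323) = 0.9 with θ tied to k this way. Start at k = 2, θ = 185: P(X<323) ≈ 0.521.
Too low — raise k to concentrate. Iterating converges to k ≈ 7.11.
Then θ = 185/(7.11−1) ≈ 30.3.

k ≈ 7.11, θ ≈ 30.3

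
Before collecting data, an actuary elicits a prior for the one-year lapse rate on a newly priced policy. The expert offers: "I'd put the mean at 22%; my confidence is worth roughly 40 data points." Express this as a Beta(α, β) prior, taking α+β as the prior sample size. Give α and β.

α = 8.8, β = 31.2

Under the effective-sample-size interpretation, Beta(α, β) has prior mean α/(α+β) and prior sample size α+β.
So α+β = 40 and α/(α+β) = 0.22, giving α = 0.22·40 = 8.8 and β = 40 − 8.8 = 31.2.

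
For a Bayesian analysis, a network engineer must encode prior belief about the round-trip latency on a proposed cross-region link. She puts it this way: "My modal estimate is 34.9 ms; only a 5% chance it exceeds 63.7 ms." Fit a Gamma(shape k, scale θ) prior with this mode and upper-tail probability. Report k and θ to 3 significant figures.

Gamma(k,θ) with k>1 has mode (k−1)θ, so θ = 34.9/(k−1).
Need P(X < 63.7) = 0.95 with θ tied to k this way. Start at k = 2, θ = 34.9: P(X<63.7) ≈ 0.545.
Too low — raise k to concentrate. Iterating converges to k ≈ 8.69.
Then θ = 34.9/(8.69−1) ≈ 4.54.

k ≈ 8.69, θ ≈ 4.54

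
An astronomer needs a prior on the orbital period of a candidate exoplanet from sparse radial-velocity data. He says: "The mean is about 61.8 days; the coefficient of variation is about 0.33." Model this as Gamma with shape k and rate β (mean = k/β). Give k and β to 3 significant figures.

For Gamma(k, rate β): mean = k/β, variance = k/β², so CV = 1/√k.
CV = 0.33, hence k = 1/CV² = 9.18.
Then β = k/mean = 9.18/61.8 = 0.149.

k ≈ 9.18, β ≈ 0.149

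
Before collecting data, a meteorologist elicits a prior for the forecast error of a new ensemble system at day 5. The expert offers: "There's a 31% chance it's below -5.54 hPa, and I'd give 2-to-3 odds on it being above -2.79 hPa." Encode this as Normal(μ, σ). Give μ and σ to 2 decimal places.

For Normal(μ,σ), the p-quantile is μ + z_p·σ. Here z_{0.31} = -0.4959, z_{0.6} = 0.2533.
So -5.54 = μ − 0.4959σ and -2.79 = μ + 0.2533σ.
Subtracting: σ = (-2.79 − -5.54)/(0.2533 − (-0.4959)) = 3.67.
Then μ = -5.54 − (-0.4959)·3.67 = -3.72.

μ = -3.72, σ = 3.67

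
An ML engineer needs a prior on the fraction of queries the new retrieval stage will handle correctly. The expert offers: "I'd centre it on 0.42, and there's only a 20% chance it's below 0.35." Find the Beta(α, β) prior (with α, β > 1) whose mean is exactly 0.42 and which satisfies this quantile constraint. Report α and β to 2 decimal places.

With mean 0.42 fixed, write α = 0.42s, β = 0.58s where s = α+β.
Need P(θ < 0.35) = 0.2 under Beta(0.42s, 0.58s). Normal approximation: (q−m)/√(m(1−m)/s) ≈ z_{0.2} = -0.842, so s ≈ 0.42·0.58·(-0.842)²/(0.35−0.42)² = 35.2.
At s = 35.2: P(θ<0.35) ≈ 0.202. Adjusting to match 0.2 gives s ≈ 35.74.
So α = 0.42·35.74 ≈ 15.01, β = 0.58·35.74 ≈ 20.73.

α ≈ 15.01, β ≈ 20.73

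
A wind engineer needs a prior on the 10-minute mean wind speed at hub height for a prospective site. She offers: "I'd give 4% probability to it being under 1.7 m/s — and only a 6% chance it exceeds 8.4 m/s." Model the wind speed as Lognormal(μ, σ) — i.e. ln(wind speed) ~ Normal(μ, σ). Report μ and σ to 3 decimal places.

If T ~ Lognormal(μ,σ) then ln T ~ Normal(μ,σ), so the p-quantile of ln T is μ + z_p·σ.
ln(1.7) = 0.5306 and ln(8.4) = 2.128; z_{0.04} = -1.751, z_{0.94} = 1.555.
σ = (2.128 − 0.5306)/(1.555 − (-1.751)) = 0.483.
μ = 0.5306 − (-1.751)·0.483 = 1.377.

μ ≈ 1.377, σ ≈ 0.483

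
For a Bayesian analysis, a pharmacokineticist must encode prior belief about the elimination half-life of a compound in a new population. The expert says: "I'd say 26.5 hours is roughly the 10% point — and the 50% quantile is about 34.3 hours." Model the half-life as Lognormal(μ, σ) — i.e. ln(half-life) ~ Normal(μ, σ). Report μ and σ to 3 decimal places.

If T ~ Lognormal(μ,σ) then ln T ~ Normal(μ,σ), so the p-quantile of ln T is μ + z_p·σ.
ln(26.5) = 3.277 and ln(34.3) = 3.535; z_{0.1} = -1.282, z_{0.5} = 0.
σ = (3.535 − 3.277)/(0 − (-1.282)) = 0.201.
μ = 3.277 − (-1.282)·0.201 = 3.535.

μ ≈ 3.535, σ ≈ 0.201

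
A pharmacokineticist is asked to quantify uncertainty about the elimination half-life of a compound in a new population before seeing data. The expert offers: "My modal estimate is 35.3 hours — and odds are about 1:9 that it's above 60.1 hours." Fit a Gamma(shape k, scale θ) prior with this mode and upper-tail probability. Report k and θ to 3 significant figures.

k ≈ 7.69, θ ≈ 5.28

Gamma(k,θ) with k>1 has mode (k−1)θ, so θ = 35.3/(k−1).
Need P(X < 60.1) = 0.9 with θ tied to k this way. Start at k = 2, θ = 35.3: P(X<60.1) ≈ 0.508.
Too low — raise k to concentrate. Iterating converges to k ≈ 7.69.
Then θ = 35.3/(7.69−1) ≈ 5.28.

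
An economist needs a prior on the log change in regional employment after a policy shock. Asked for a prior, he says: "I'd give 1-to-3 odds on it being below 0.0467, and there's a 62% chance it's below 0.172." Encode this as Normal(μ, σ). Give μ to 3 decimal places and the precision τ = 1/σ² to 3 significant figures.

The p-quantile of Normal(μ,σ) is μ + z_p·σ, with z_{0.25} = -0.6745 and z_{0.62} = 0.3055.
Eliminate σ: μ = (z₂·x₁ − z₁·x₂)/(z₂ − z₁) = (0.3055·0.0467 − (-0.6745)·0.172)/0.98 = 0.133.
Then σ = (x₂ − x₁)/(z₂ − z₁) = (0.172 − 0.0467)/0.98 = 0.128.
Precision τ = 1/σ² = 1/0.1279² = 61.2.

μ = 0.133, τ = 61.2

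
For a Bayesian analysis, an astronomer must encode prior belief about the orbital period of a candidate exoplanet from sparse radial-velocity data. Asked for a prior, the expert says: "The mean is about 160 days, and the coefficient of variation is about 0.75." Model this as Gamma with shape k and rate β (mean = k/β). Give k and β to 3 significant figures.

For Gamma(k, rate β): mean = k/β, variance = k/β², so CV = 1/√k.
CV = 0.75, hence k = 1/CV² = 1.78.
Then β = k/mean = 1.78/160 = 0.0111.

k ≈ 1.78, β ≈ 0.0111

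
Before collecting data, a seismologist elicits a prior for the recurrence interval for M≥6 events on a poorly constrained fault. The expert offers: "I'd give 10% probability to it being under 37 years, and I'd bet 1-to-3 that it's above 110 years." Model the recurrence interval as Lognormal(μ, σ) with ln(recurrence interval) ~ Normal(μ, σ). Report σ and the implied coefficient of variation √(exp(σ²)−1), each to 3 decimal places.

If T ~ Lognormal(μ,σ) then ln T ~ Normal(μ,σ), so the p-quantile of ln T is μ + z_p·σ.
ln(37) = 3.611 and ln(110) = 4.7; z_{0.1} = -1.282, z_{0.75} = 0.6745.
σ = (4.7 − 3.611)/(0.6745 − (-1.282)) = 0.557.
μ = 3.611 − (-1.282)·0.557 = 4.325.
CV = √(exp(σ²)−1) = √(exp(0.3103)−1) = 0.603.

σ ≈ 0.557, CV ≈ 0.603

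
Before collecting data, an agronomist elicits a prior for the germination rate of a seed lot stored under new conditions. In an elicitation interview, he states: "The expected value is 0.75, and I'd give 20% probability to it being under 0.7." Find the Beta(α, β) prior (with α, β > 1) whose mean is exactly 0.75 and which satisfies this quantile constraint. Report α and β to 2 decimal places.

With mean 0.75 fixed, write α = 0.75s, β = 0.25s where s = α+β.
Need P(θ < 0.7) = 0.2 under Beta(0.75s, 0.25s). Normal approximation: (q−m)/√(m(1−m)/s) ≈ z_{0.2} = -0.842, so s ≈ 0.75·0.25·(-0.842)²/(0.7−0.75)² = 53.1.
At s = 53.1: P(θ<0.7) ≈ 0.195. Adjusting to match 0.2 gives s ≈ 50.87.
So α = 0.75·50.87 ≈ 38.15, β = 0.25·50.87 ≈ 12.72.

α ≈ 38.15, β ≈ 12.72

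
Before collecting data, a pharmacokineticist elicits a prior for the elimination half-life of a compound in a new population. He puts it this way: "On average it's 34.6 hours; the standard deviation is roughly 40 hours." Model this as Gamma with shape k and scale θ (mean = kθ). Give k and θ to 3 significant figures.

For Gamma(k, scale θ): mean = kθ, variance = kθ², so CV = 1/√k.
CV = SD/mean = 40/34.6 = 1.156, hence k = 1/CV² = 0.748.
Then θ = mean/k = 34.6/0.748 = 46.2.

k ≈ 0.748, θ ≈ 46.2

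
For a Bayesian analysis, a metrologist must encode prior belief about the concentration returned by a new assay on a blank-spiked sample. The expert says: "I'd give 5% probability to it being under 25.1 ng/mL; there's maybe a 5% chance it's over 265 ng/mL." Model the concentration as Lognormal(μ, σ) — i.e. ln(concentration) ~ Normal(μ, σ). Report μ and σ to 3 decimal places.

If T ~ Lognormal(μ,σ) then ln T ~ Normal(μ,σ), so the p-quantile of ln T is μ + z_p·σ.
ln(25.1) = 3.223 and ln(265) = 5.58; z_{0.05} = -1.645, z_{0.95} = 1.645.
σ = (5.58 − 3.223)/(1.645 − (-1.645)) = 0.716.
μ = 3.223 − (-1.645)·0.716 = 4.401.

μ ≈ 4.401, σ ≈ 0.716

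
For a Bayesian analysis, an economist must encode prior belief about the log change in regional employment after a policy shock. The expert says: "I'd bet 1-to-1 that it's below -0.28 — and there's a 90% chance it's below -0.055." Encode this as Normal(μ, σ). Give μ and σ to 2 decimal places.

μ = -0.28, σ = 0.18

For Normal(μ,σ), the p-quantile is μ + z_p·σ. Here z_{0.5} = 0, z_{0.9} = 1.282.
So -0.28 = μ + 0σ and -0.055 = μ + 1.282σ.
Subtracting: σ = (-0.055 − -0.28)/(1.282 − (0)) = 0.18.
Then μ = -0.28 − (0)·0.18 = -0.28.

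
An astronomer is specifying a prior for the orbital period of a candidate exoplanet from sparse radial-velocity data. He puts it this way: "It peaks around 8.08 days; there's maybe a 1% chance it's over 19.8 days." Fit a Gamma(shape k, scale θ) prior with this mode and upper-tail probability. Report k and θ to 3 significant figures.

k ≈ 6.87, θ ≈ 1.38

Gamma(k,θ) with k>1 has mode (k−1)θ, so θ = 8.08/(k−1).
Need P(X < 19.8) = 0.99 with θ tied to k this way. Start at k = 2, θ = 8.08: P(X<19.8) ≈ 0.702.
Too low — raise k to concentrate. Iterating converges to k ≈ 6.87.
Then θ = 8.08/(6.87−1) ≈ 1.38.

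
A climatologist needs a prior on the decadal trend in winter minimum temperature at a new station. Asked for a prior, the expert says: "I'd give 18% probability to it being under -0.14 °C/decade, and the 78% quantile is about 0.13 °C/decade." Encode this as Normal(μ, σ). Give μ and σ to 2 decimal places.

μ = 0.01, σ = 0.16

The p-quantile of Normal(μ,σ) is μ + z_p·σ, with z_{0.18} = -0.9154 and z_{0.78} = 0.7722.
Eliminate σ: μ = (z₂·x₁ − z₁·x₂)/(z₂ − z₁) = (0.7722·-0.14 − (-0.9154)·0.13)/1.688 = 0.01.
Then σ = (x₂ − x₁)/(z₂ − z₁) = (0.13 − -0.14)/1.688 = 0.16.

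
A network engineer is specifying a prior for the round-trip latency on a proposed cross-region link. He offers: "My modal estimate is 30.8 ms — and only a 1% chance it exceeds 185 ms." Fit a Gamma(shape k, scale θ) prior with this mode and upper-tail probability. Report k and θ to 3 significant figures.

k ≈ 2.15, θ ≈ 26.7

Gamma(k,θ) with k>1 has mode (k−1)θ, so θ = 30.8/(k−1).
Need P(X < 185) = 0.99 with θ tied to k this way. Start at k = 2, θ = 30.8: P(X<185) ≈ 0.983.
Too low — raise k to concentrate. Iterating converges to k ≈ 2.15.
Then θ = 30.8/(2.15−1) ≈ 26.7.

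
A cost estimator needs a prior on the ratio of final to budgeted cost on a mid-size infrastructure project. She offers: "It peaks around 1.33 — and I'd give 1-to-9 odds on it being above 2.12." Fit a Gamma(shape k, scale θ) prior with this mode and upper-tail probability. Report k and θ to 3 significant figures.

k ≈ 9.64, θ ≈ 0.154

Gamma(k,θ) with k>1 has mode (k−1)θ, so θ = 1.33/(k−1).
Need P(X < 2.12) = 0.9 with θ tied to k this way. Start at k = 2, θ = 1.33: P(X<2.12) ≈ 0.473.
Too low — raise k to concentrate. Iterating converges to k ≈ 9.64.
Then θ = 1.33/(9.64−1) ≈ 0.154.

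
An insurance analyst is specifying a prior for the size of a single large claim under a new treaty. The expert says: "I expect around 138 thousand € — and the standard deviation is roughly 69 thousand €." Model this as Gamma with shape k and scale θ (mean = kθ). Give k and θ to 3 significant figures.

For Gamma(k, scale θ): mean = kθ, variance = kθ², so CV = 1/√k.
CV = SD/mean = 69/138 = 0.5, hence k = 1/CV² = 4.
Then θ = mean/k = 138/4 = 34.5.

k ≈ 4, θ ≈ 34.5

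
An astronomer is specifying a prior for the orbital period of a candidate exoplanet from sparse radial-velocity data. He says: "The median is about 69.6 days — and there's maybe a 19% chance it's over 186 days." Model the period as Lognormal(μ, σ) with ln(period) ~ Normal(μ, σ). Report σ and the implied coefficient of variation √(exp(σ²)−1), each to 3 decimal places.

σ ≈ 1.120, CV ≈ 1.582

If T ~ Lognormal(μ,σ) then ln T ~ Normal(μ,σ), so the p-quantile of ln T is μ + z_p·σ.
ln(69.6) = 4.243 and ln(186) = 5.226; z_{0.5} = 0, z_{0.81} = 0.8779.
σ = (5.226 − 4.243)/(0.8779 − (0)) = 1.120.
μ = 4.243 − (0)·1.120 = 4.243.
CV = √(exp(σ²)−1) = √(exp(1.2537)−1) = 1.582.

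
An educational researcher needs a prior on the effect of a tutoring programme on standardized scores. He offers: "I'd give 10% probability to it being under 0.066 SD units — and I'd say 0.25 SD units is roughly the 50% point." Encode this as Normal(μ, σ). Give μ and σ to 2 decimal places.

μ = 0.25, σ = 0.14

The p-quantile of Normal(μ,σ) is μ + z_p·σ, with z_{0.1} = -1.282 and z_{0.5} = 0.
Eliminate σ: μ = (z₂·x₁ − z₁·x₂)/(z₂ − z₁) = (0·0.066 − (-1.282)·0.25)/1.282 = 0.25.
Then σ = (x₂ − x₁)/(z₂ − z₁) = (0.25 − 0.066)/1.282 = 0.14.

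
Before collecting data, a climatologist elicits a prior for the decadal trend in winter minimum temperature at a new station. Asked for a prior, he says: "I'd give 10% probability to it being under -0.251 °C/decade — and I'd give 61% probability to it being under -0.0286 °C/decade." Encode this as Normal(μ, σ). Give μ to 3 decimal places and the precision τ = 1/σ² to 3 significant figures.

μ = -0.068, τ = 49.3

The p-quantile of Normal(μ,σ) is μ + z_p·σ, with z_{0.1} = -1.282 and z_{0.61} = 0.2793.
Eliminate σ: μ = (z₂·x₁ − z₁·x₂)/(z₂ − z₁) = (0.2793·-0.251 − (-1.282)·-0.0286)/1.561 = -0.068.
Then σ = (x₂ − x₁)/(z₂ − z₁) = (-0.0286 − -0.251)/1.561 = 0.142.
Precision τ = 1/σ² = 1/0.1425² = 49.3.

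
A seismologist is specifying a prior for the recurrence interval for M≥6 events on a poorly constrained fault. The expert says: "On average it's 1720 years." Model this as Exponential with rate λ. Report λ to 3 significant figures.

Exponential mean = 1/λ, so λ = 1/1720.0 = 0.000581.

λ ≈ 0.000581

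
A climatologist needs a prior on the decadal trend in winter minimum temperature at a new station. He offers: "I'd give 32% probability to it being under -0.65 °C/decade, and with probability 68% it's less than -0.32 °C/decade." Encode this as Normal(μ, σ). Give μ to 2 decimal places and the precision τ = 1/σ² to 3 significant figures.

The p-quantile of Normal(μ,σ) is μ + z_p·σ, with z_{0.32} = -0.4677 and z_{0.68} = 0.4677.
Eliminate σ: μ = (z₂·x₁ − z₁·x₂)/(z₂ − z₁) = (0.4677·-0.65 − (-0.4677)·-0.32)/0.9354 = -0.49.
Then σ = (x₂ − x₁)/(z₂ − z₁) = (-0.32 − -0.65)/0.9354 = 0.35.
Precision τ = 1/σ² = 1/0.3528² = 8.03.

μ = -0.49, τ = 8.03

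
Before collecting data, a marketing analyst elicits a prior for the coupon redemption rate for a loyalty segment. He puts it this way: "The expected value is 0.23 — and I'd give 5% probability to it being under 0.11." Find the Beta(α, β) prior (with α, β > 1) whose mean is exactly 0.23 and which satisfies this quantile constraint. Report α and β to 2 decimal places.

With mean 0.23 fixed, write α = 0.23s, β = 0.77s where s = α+β.
Need P(θ < 0.11) = 0.05 under Beta(0.23s, 0.77s). Normal approximation: (q−m)/√(m(1−m)/s) ≈ z_{0.05} = -1.64, so s ≈ 0.23·0.77·(-1.64)²/(0.11−0.23)² = 33.3.
At s = 33.3: P(θ<0.11) ≈ 0.030. Adjusting to match 0.05 gives s ≈ 26.27.
So α = 0.23·26.27 ≈ 6.04, β = 0.77·26.27 ≈ 20.22.

α ≈ 6.04, β ≈ 20.22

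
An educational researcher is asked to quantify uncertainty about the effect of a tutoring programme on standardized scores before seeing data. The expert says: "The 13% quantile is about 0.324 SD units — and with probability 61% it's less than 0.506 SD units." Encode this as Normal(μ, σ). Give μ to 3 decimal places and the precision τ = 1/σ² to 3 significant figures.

μ = 0.470, τ = 59.7

For Normal(μ,σ), the p-quantile is μ + z_p·σ. Here z_{0.13} = -1.126, z_{0.61} = 0.2793.
So 0.324 = μ − 1.126σ and 0.506 = μ + 0.2793σ.
Subtracting: σ = (0.506 − 0.324)/(0.2793 − (-1.126)) = 0.129.
Then μ = 0.324 − (-1.126)·0.129 = 0.470.
Precision τ = 1/σ² = 1/0.1295² = 59.7.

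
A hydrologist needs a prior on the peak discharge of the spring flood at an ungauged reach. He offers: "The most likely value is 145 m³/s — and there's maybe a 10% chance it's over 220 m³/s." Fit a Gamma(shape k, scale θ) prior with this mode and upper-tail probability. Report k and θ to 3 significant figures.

k ≈ 11.7, θ ≈ 13.5

Gamma(k,θ) with k>1 has mode (k−1)θ, so θ = 145/(k−1).
Need P(X < 220) = 0.9 with θ tied to k this way. Start at k = 2, θ = 145: P(X<220) ≈ 0.448.
Too low — raise k to concentrate. Iterating converges to k ≈ 11.7.
Then θ = 145/(11.7−1) ≈ 13.5.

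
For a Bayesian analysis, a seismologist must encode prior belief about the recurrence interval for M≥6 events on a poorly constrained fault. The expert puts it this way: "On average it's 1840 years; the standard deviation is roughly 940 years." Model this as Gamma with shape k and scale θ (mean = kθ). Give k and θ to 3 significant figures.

k ≈ 3.83, θ ≈ 480

For Gamma(k, scale θ): mean = kθ, variance = kθ², so CV = 1/√k.
CV = SD/mean = 940/1840 = 0.5109, hence k = 1/CV² = 3.83.
Then θ = mean/k = 1840/3.83 = 480.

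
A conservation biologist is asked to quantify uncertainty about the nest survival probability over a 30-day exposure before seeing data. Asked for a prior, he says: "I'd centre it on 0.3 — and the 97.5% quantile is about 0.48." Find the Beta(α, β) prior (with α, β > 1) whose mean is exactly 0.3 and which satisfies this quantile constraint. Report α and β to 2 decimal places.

With mean 0.3 fixed, write α = 0.3s, β = 0.7s where s = α+β.
Need P(θ < 0.48) = 0.975 under Beta(0.3s, 0.7s). Normal approximation: (q−m)/√(m(1−m)/s) ≈ z_{0.975} = 1.96, so s ≈ 0.3·0.7·(1.96)²/(0.48−0.3)² = 24.9.
At s = 24.9: P(θ<0.48) ≈ 0.969. Adjusting to match 0.975 gives s ≈ 27.57.
So α = 0.3·27.57 ≈ 8.27, β = 0.7·27.57 ≈ 19.30.

α ≈ 8.27, β ≈ 19.30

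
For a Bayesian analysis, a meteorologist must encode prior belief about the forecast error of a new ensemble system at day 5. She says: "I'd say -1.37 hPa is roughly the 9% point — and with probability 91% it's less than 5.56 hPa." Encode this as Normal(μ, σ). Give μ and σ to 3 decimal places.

μ = 2.095, σ = 2.584

The p-quantile of Normal(μ,σ) is μ + z_p·σ, with z_{0.09} = -1.341 and z_{0.91} = 1.341.
Eliminate σ: μ = (z₂·x₁ − z₁·x₂)/(z₂ − z₁) = (1.341·-1.37 − (-1.341)·5.56)/2.682 = 2.095.
Then σ = (x₂ − x₁)/(z₂ − z₁) = (5.56 − -1.37)/2.682 = 2.584.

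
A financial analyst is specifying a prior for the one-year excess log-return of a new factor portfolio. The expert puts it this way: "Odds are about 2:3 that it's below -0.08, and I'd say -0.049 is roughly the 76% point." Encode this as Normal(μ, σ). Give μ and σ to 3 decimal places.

The p-quantile of Normal(μ,σ) is μ + z_p·σ, with z_{0.4} = -0.2533 and z_{0.76} = 0.7063.
Eliminate σ: μ = (z₂·x₁ − z₁·x₂)/(z₂ − z₁) = (0.7063·-0.08 − (-0.2533)·-0.049)/0.9596 = -0.072.
Then σ = (x₂ − x₁)/(z₂ − z₁) = (-0.049 − -0.08)/0.9596 = 0.032.

μ = -0.072, σ = 0.032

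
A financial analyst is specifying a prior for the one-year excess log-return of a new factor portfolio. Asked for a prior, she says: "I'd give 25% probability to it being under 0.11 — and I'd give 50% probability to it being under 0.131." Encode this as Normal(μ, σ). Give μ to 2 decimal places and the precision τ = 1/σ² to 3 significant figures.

The p-quantile of Normal(μ,σ) is μ + z_p·σ, with z_{0.25} = -0.6745 and z_{0.5} = 0.
Eliminate σ: μ = (z₂·x₁ − z₁·x₂)/(z₂ − z₁) = (0·0.11 − (-0.6745)·0.131)/0.6745 = 0.13.
Then σ = (x₂ − x₁)/(z₂ − z₁) = (0.131 − 0.11)/0.6745 = 0.03.
Precision τ = 1/σ² = 1/0.03113² = 1030.

μ = 0.13, τ = 1030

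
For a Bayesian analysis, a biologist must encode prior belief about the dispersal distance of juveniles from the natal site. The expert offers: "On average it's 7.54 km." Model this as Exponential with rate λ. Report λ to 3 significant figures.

λ ≈ 0.133

Exponential mean = 1/λ, so λ = 1/7.54 = 0.133.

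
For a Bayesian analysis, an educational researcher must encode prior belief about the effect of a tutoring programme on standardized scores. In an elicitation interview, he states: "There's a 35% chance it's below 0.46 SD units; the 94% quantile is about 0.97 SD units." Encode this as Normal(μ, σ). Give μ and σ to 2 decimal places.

For Normal(μ,σ), the p-quantile is μ + z_p·σ. Here z_{0.35} = -0.3853, z_{0.94} = 1.555.
So 0.46 = μ − 0.3853σ and 0.97 = μ + 1.555σ.
Subtracting: σ = (0.97 − 0.46)/(1.555 − (-0.3853)) = 0.26.
Then μ = 0.46 − (-0.3853)·0.26 = 0.56.

μ = 0.56, σ = 0.26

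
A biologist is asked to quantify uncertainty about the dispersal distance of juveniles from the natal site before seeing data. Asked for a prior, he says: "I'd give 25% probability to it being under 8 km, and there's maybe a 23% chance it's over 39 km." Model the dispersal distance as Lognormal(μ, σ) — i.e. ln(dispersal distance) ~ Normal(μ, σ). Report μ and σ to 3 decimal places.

If T ~ Lognormal(μ,σ) then ln T ~ Normal(μ,σ), so the p-quantile of ln T is μ + z_p·σ.
ln(8) = 2.079 and ln(39) = 3.664; z_{0.25} = -0.6745, z_{0.77} = 0.7388.
σ = (3.664 − 2.079)/(0.7388 − (-0.6745)) = 1.121.
μ = 2.079 − (-0.6745)·1.121 = 2.835.

μ ≈ 2.835, σ ≈ 1.121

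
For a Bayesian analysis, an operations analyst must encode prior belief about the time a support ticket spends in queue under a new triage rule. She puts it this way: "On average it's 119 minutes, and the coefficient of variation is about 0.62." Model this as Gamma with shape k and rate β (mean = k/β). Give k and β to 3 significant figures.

For Gamma(k, rate β): mean = k/β, variance = k/β², so CV = 1/√k.
CV = 0.62, hence k = 1/CV² = 2.6.
Then β = k/mean = 2.6/119 = 0.0219.

k ≈ 2.6, β ≈ 0.0219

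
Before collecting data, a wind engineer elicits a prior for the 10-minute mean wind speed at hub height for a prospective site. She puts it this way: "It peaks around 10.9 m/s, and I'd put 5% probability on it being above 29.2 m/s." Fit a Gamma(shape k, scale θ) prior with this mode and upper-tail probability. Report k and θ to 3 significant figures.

k ≈ 3.77, θ ≈ 3.93

Gamma(k,θ) with k>1 has mode (k−1)θ, so θ = 10.9/(k−1).
Need P(X < 29.2) = 0.95 with θ tied to k this way. Start at k = 2, θ = 10.9: P(X<29.2) ≈ 0.747.
Too low — raise k to concentrate. Iterating converges to k ≈ 3.77.
Then θ = 10.9/(3.77−1) ≈ 3.93.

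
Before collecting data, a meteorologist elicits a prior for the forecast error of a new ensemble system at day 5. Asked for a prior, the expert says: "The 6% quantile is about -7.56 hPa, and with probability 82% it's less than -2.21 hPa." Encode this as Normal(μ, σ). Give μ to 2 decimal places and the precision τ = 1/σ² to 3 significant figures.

μ = -4.19, τ = 0.213

The p-quantile of Normal(μ,σ) is μ + z_p·σ, with z_{0.06} = -1.555 and z_{0.82} = 0.9154.
Eliminate σ: μ = (z₂·x₁ − z₁·x₂)/(z₂ − z₁) = (0.9154·-7.56 − (-1.555)·-2.21)/2.47 = -4.19.
Then σ = (x₂ − x₁)/(z₂ − z₁) = (-2.21 − -7.56)/2.47 = 2.17.
Precision τ = 1/σ² = 1/2.166² = 0.213.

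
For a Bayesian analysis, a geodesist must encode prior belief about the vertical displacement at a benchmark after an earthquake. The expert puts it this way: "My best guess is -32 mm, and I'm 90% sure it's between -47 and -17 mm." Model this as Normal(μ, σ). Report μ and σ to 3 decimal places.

μ = -32.000, σ = 9.119

A symmetric 90% interval runs μ ± z·σ with z = 1.645.
Half-width = 15, so σ = 15/1.645 = 9.119.
μ is the stated best guess, -32.000.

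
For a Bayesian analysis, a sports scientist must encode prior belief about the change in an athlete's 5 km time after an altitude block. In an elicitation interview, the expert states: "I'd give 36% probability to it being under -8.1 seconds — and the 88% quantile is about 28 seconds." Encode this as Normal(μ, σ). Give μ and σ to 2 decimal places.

μ = 0.34, σ = 23.54

For Normal(μ,σ), the p-quantile is μ + z_p·σ. Here z_{0.36} = -0.3585, z_{0.88} = 1.175.
So -8.1 = μ − 0.3585σ and 28 = μ + 1.175σ.
Subtracting: σ = (28 − -8.1)/(1.175 − (-0.3585)) = 23.54.
Then μ = -8.1 − (-0.3585)·23.54 = 0.34.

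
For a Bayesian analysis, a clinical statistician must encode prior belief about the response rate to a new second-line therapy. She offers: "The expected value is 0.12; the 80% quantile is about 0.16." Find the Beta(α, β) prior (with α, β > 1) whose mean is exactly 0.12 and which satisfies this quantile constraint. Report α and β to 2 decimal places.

α ≈ 4.93, β ≈ 36.18

With mean 0.12 fixed, write α = 0.12s, β = 0.88s where s = α+β.
Need P(θ < 0.16) = 0.8 under Beta(0.12s, 0.88s). Normal approximation: (q−m)/√(m(1−m)/s) ≈ z_{0.8} = 0.842, so s ≈ 0.12·0.88·(0.842)²/(0.16−0.12)² = 46.7.
At s = 46.7: P(θ<0.16) ≈ 0.811. Adjusting to match 0.8 gives s ≈ 41.12.
So α = 0.12·41.12 ≈ 4.93, β = 0.88·41.12 ≈ 36.18.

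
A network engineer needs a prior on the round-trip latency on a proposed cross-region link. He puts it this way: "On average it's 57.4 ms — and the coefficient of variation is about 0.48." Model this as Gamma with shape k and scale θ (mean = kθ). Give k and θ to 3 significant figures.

For Gamma(k, scale θ): mean = kθ, variance = kθ², so CV = 1/√k.
CV = 0.48, hence k = 1/CV² = 4.34.
Then θ = mean/k = 57.4/4.34 = 13.2.

k ≈ 4.34, θ ≈ 13.2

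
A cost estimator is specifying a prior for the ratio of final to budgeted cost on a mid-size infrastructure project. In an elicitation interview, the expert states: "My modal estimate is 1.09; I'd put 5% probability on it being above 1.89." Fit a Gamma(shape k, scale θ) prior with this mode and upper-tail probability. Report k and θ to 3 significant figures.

Gamma(k,θ) with k>1 has mode (k−1)θ, so θ = 1.09/(k−1).
Need P(X < 1.89) = 0.95 with θ tied to k this way. Start at k = 2, θ = 1.09: P(X<1.89) ≈ 0.517.
Too low — raise k to concentrate. Iterating converges to k ≈ 10.2.
Then θ = 1.09/(10.2−1) ≈ 0.118.

k ≈ 10.2, θ ≈ 0.118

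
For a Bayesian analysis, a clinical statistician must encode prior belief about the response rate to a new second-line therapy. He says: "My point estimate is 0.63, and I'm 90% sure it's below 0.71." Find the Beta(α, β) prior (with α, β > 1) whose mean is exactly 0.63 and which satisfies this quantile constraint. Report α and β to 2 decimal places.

With mean 0.63 fixed, write α = 0.63s, β = 0.37s where s = α+β.
Need P(θ < 0.71) = 0.9 under Beta(0.63s, 0.37s). Normal approximation: (q−m)/√(m(1−m)/s) ≈ z_{0.9} = 1.28, so s ≈ 0.63·0.37·(1.28)²/(0.71−0.63)² = 59.8.
At s = 59.8: P(θ<0.71) ≈ 0.904. Adjusting to match 0.9 gives s ≈ 57.96.
So α = 0.63·57.96 ≈ 36.51, β = 0.37·57.96 ≈ 21.44.

α ≈ 36.51, β ≈ 21.44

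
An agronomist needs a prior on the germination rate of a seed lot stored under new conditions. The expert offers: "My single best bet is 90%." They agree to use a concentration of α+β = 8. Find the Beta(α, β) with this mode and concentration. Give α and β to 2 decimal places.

α = 6.40, β = 1.60

For α,β > 1 the Beta mode is (α−1)/(α+β−2). With α+β = 8, the mode is (α−1)/6.
Set (α−1)/6 = 0.9 → α = 1 + 0.9·6 = 6.40.
β = 8 − α = 1.60.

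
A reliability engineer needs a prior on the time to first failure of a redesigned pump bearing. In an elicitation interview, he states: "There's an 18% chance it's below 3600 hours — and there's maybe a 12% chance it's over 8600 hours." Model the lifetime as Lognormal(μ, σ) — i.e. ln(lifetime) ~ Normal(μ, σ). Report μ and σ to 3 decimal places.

If T ~ Lognormal(μ,σ) then ln T ~ Normal(μ,σ), so the p-quantile of ln T is μ + z_p·σ.
ln(3600) = 8.189 and ln(8600) = 9.06; z_{0.18} = -0.9154, z_{0.88} = 1.175.
σ = (9.06 − 8.189)/(1.175 − (-0.9154)) = 0.417.
μ = 8.189 − (-0.9154)·0.417 = 8.570.

μ ≈ 8.570, σ ≈ 0.417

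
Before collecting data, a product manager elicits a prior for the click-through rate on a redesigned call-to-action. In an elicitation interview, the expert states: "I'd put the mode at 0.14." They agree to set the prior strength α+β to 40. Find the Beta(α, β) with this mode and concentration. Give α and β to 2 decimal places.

For α,β > 1 the Beta mode is (α−1)/(α+β−2). With α+β = 40, the mode is (α−1)/38.
Set (α−1)/38 = 0.14 → α = 1 + 0.14·38 = 6.32.
β = 40 − α = 33.68.

α = 6.32, β = 33.68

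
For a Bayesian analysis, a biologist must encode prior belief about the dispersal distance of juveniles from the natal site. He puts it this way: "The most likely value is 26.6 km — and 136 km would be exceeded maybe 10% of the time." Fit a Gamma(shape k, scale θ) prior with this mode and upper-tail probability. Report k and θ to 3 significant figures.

k ≈ 1.66, θ ≈ 40.3

Gamma(k,θ) with k>1 has mode (k−1)θ, so θ = 26.6/(k−1).
Need P(X < 136) = 0.9 with θ tied to k this way. Start at k = 2, θ = 26.6: P(X<136) ≈ 0.963.
Too high — lower k to spread out. Iterating converges to k ≈ 1.66.
Then θ = 26.6/(1.66−1) ≈ 40.3.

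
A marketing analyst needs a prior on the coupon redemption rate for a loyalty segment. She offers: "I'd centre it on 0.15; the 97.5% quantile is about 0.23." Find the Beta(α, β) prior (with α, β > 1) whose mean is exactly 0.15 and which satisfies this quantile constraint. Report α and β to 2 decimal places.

With mean 0.15 fixed, write α = 0.15s, β = 0.85s where s = α+β.
Need P(θ < 0.23) = 0.975 under Beta(0.15s, 0.85s). Normal approximation: (q−m)/√(m(1−m)/s) ≈ z_{0.975} = 1.96, so s ≈ 0.15·0.85·(1.96)²/(0.23−0.15)² = 76.5.
At s = 76.5: P(θ<0.23) ≈ 0.965. Adjusting to match 0.975 gives s ≈ 90.57.
So α = 0.15·90.57 ≈ 13.58, β = 0.85·90.57 ≈ 76.98.

α ≈ 13.58, β ≈ 76.98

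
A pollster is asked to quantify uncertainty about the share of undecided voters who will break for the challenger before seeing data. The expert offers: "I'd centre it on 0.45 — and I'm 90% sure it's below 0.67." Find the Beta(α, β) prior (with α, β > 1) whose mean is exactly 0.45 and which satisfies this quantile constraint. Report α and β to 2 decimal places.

With mean 0.45 fixed, write α = 0.45s, β = 0.55s where s = α+β.
Need P(θ < 0.67) = 0.9 under Beta(0.45s, 0.55s). Normal approximation: (q−m)/√(m(1−m)/s) ≈ z_{0.9} = 1.28, so s ≈ 0.45·0.55·(1.28)²/(0.67−0.45)² = 8.4.
At s = 8.4: P(θ<0.67) ≈ 0.902. Adjusting to match 0.9 gives s ≈ 8.25.
So α = 0.45·8.25 ≈ 3.71, β = 0.55·8.25 ≈ 4.54.

α ≈ 3.71, β ≈ 4.54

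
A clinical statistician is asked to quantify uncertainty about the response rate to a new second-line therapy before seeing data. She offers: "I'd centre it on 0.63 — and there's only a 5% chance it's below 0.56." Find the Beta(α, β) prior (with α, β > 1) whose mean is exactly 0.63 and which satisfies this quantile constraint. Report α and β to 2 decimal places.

With mean 0.63 fixed, write α = 0.63s, β = 0.37s where s = α+β.
Need P(θ < 0.56) = 0.05 under Beta(0.63s, 0.37s). Normal approximation: (q−m)/√(m(1−m)/s) ≈ z_{0.05} = -1.64, so s ≈ 0.63·0.37·(-1.64)²/(0.56−0.63)² = 128.7.
At s = 128.7: P(θ<0.56) ≈ 0.052. Adjusting to match 0.05 gives s ≈ 132.01.
So α = 0.63·132.01 ≈ 83.17, β = 0.37·132.01 ≈ 48.84.

α ≈ 83.17, β ≈ 48.84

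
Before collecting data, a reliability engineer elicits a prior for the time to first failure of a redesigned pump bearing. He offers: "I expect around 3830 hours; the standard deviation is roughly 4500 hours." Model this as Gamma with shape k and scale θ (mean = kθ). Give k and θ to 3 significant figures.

k ≈ 0.724, θ ≈ 5290

For Gamma(k, scale θ): mean = kθ, variance = kθ², so CV = 1/√k.
CV = SD/mean = 4500/3830 = 1.175, hence k = 1/CV² = 0.724.
Then θ = mean/k = 3830/0.724 = 5290.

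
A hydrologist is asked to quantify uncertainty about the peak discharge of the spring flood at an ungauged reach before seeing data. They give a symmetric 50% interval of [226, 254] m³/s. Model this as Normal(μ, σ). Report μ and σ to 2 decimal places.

μ = 240.00, σ = 20.76

A symmetric 50% interval runs μ ± z·σ with z = 0.6745.
Half-width = 14, so σ = 14/0.6745 = 20.76.
μ is the interval midpoint, 240.00.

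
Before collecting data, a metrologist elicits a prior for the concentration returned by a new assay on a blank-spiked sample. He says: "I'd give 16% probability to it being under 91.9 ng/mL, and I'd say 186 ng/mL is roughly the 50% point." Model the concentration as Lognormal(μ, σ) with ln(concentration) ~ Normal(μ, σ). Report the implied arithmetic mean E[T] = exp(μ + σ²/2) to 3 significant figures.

If T ~ Lognormal(μ,σ) then ln T ~ Normal(μ,σ), so the p-quantile of ln T is μ + z_p·σ.
ln(91.9) = 4.521 and ln(186) = 5.226; z_{0.16} = -0.9945, z_{0.5} = 0.
σ = (5.226 − 4.521)/(0 − (-0.9945)) = 0.709.
μ = 4.521 − (-0.9945)·0.709 = 5.226.
E[T] = exp(μ + σ²/2) = exp(5.226 + 0.2513) = 239 ng/mL.

E[T] ≈ 239 ng/mL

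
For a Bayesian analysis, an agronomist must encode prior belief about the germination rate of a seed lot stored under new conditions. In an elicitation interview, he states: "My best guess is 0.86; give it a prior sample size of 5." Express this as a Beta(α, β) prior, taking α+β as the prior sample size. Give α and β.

Under the effective-sample-size interpretation, Beta(α, β) has prior mean α/(α+β) and prior sample size α+β.
So α+β = 5 and α/(α+β) = 0.86, giving α = 0.86·5 = 4.3 and β = 5 − 4.3 = 0.7.

α = 4.3, β = 0.7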